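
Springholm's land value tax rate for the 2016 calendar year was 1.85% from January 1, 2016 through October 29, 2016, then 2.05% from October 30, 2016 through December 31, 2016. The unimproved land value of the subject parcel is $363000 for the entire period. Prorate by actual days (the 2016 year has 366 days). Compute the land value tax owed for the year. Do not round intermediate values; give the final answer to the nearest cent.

January 1 – October 29, 2016: 303 days at 1.85% → $363000 × 1.85% × 303/366 = $5559.5533
October 30 – December 31, 2016: 63 days at 2.05% → $363000 × 2.05% × 63/366 = $1280.9139
Total = $6840.4672

$6840.47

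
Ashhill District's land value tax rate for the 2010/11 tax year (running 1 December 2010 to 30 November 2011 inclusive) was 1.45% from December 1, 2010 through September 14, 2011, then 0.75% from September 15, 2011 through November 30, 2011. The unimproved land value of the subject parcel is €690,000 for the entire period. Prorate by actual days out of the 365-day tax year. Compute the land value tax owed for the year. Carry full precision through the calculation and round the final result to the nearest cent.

€8,986.07

December 1, 2010 – September 14, 2011: 288 days at 1.45% → €690,000 × 1.45% × 288/365 = €7,894.3562
September 15 – November 30, 2011: 77 days at 0.75% → €690,000 × 0.75% × 77/365 = €1,091.7123
Total = €8,986.0685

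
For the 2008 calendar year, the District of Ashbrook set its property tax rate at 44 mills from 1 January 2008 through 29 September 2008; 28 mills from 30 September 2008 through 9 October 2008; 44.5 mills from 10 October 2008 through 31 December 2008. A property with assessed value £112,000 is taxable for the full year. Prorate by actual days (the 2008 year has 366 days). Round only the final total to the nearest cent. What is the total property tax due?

£4,891.74

1 January – 29 September 2008: 273 days at 44 mills → £112,000 × 4.4% × 273/366 = £3,675.8033
30 September – 9 October 2008: 10 days at 28 mills → £112,000 × 2.8% × 10/366 = £85.6831
10 October – 31 December 2008: 83 days at 44.5 mills → £112,000 × 4.45% × 83/366 = £1,130.2514
Total = £4,891.7377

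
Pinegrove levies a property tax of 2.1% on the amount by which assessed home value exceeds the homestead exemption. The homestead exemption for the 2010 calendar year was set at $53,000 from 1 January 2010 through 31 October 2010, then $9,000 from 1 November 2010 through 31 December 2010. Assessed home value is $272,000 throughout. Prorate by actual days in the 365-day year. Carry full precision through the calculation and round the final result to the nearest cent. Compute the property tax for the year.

$4,753.42

1 January – 31 October 2010: 304 days, exemption $53,000 → ($272,000 − $53,000) × 2.1% × 304/365 = $3,830.4000
1 November – 31 December 2010: 61 days, exemption $9,000 → ($272,000 − $9,000) × 2.1% × 61/365 = $923.0219
Total = $4,753.4219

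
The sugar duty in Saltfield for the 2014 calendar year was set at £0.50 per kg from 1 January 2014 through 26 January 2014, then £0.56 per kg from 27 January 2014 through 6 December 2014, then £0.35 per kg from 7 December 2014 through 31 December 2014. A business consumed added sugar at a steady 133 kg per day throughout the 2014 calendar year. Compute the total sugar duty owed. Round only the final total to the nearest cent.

1 January – 26 January 2014: 26 days × 133 kg/day = 3,458 kg at £0.50/kg → £1729.00
27 January – 6 December 2014: 314 days × 133 kg/day = 41,762 kg at £0.56/kg → £23386.72
7 December – 31 December 2014: 25 days × 133 kg/day = 3,325 kg at £0.35/kg → £1163.75

£26279.47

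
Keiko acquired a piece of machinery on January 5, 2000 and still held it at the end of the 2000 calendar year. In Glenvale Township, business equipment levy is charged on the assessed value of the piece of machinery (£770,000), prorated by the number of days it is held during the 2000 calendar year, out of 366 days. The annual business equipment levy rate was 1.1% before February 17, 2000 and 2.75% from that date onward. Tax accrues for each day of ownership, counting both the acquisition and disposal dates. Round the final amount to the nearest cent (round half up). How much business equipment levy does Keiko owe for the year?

January 5 – February 16, 2000: 43 days at 1.1% → £770,000 × 1.1% × 43/366 = £995.1093
February 17 – December 31, 2000: 319 days at 2.75% → £770,000 × 2.75% × 319/366 = £18,455.8060
Total = £19,450.9153

£19,450.92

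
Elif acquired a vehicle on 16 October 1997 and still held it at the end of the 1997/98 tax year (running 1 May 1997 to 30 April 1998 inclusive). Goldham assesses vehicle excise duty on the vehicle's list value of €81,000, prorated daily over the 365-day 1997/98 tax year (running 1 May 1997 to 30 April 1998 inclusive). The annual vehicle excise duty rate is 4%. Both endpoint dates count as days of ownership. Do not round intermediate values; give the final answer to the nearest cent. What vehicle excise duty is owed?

€1,748.71

Days held (16 October 1997 – 30 April 1998): 197 out of 365
Tax = €81,000 × 4% × 197/365 = €1,748.7123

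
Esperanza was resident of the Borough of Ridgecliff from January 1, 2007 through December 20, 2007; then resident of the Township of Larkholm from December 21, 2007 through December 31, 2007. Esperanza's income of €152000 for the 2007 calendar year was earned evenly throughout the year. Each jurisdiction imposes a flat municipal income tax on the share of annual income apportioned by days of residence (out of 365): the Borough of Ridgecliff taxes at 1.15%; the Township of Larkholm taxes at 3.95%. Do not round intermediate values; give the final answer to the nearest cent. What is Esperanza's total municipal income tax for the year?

€1876.26

The Borough of Ridgecliff, January 1 – December 20, 2007: 354 days → €152000 × 1.15% × 354/365 = €1695.3205
The Township of Larkholm, December 21 – December 31, 2007: 11 days → €152000 × 3.95% × 11/365 = €180.9425
Total = €1876.2630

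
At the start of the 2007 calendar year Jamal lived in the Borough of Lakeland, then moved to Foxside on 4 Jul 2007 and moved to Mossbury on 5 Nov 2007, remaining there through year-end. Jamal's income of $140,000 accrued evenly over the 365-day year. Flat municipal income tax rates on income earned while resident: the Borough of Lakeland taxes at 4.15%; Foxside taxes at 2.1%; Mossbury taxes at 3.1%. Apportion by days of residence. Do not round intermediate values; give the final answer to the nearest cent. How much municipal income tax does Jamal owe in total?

$4,605.42

The Borough of Lakeland, 1 Jan – 3 Jul 2007: 184 days → $140,000 × 4.15% × 184/365 = $2,928.8767
Foxside, 4 Jul – 4 Nov 2007: 124 days → $140,000 × 2.1% × 124/365 = $998.7945
Mossbury, 5 Nov – 31 Dec 2007: 57 days → $140,000 × 3.1% × 57/365 = $677.7534
Total = $4,605.4247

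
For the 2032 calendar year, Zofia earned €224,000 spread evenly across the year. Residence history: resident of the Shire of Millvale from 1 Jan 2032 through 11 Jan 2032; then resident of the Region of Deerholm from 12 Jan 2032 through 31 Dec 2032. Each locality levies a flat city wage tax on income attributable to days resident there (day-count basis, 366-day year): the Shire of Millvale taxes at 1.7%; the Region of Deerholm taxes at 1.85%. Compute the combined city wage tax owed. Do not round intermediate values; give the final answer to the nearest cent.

The Shire of Millvale, 1 Jan – 11 Jan 2032: 11 days → €224,000 × 1.7% × 11/366 = €114.4481
The Region of Deerholm, 12 Jan – 31 Dec 2032: 355 days → €224,000 × 1.85% × 355/366 = €4,019.4536
Total = €4,133.9016

€4,133.90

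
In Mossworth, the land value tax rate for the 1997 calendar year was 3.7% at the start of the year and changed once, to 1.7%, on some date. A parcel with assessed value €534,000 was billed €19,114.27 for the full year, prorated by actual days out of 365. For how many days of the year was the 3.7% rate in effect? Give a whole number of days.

343 days

Let d = days at the first rate; then 365 − d days at the second rate.
€534,000 × [3.7%·d + 1.7%·(365−d)] / 365 = €19,114.27
Solving gives d = 343, so the new rate took effect on December 10, 1997.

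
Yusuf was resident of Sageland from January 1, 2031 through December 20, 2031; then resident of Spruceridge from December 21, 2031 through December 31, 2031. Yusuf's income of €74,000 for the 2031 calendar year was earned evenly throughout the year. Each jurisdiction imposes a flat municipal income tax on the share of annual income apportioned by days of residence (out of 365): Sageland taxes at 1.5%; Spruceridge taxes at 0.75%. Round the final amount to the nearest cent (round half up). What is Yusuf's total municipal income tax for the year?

Sageland, January 1 – December 20, 2031: 354 days → €74,000 × 1.5% × 354/365 = €1,076.5479
Spruceridge, December 21 – December 31, 2031: 11 days → €74,000 × 0.75% × 11/365 = €16.7260
Total = €1,093.2740

€1,093.27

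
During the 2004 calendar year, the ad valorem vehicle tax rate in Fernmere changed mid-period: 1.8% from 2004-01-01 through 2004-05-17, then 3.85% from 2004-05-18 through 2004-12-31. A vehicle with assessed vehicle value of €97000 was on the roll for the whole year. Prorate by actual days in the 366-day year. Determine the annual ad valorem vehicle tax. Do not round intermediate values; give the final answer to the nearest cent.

2004-01-01 to 2004-05-17: 138 days at 1.8% → €97000 × 1.8% × 138/366 = €658.3279
2004-05-18 to 2004-12-31: 228 days at 3.85% → €97000 × 3.85% × 228/366 = €2326.4098
Total = €2984.7377

€2984.74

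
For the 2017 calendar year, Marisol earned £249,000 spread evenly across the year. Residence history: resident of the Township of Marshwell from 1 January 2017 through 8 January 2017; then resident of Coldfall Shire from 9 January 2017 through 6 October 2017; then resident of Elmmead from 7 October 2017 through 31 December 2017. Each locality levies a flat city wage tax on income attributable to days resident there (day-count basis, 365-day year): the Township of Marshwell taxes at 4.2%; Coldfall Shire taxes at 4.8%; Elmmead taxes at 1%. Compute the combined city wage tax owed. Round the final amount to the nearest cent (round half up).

£9,689.85

The Township of Marshwell, 1 January – 8 January 2017: 8 days → £249,000 × 4.2% × 8/365 = £229.2164
Coldfall Shire, 9 January – 6 October 2017: 271 days → £249,000 × 4.8% × 271/365 = £8,873.9507
Elmmead, 7 October – 31 December 2017: 86 days → £249,000 × 1% × 86/365 = £586.6849
Total = £9,689.8521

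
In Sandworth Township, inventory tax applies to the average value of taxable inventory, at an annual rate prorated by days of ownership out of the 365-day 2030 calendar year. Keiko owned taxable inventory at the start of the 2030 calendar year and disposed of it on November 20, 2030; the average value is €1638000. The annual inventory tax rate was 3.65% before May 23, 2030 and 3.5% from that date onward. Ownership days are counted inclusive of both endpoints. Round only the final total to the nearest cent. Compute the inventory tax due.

€51846.07

January 1 – May 22, 2030: 142 days at 3.65% → €1638000 × 3.65% × 142/365 = €23259.6000
May 23 – November 20, 2030: 182 days at 3.5% → €1638000 × 3.5% × 182/365 = €28586.4658
Total = €51846.0658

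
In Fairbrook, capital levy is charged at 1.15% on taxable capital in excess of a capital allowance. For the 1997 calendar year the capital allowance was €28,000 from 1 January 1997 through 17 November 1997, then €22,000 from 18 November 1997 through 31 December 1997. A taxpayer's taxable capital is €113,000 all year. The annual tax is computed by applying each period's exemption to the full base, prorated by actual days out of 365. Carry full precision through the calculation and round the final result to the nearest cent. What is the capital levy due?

1 January – 17 November 1997: 321 days, exemption €28,000 → (€113,000 − €28,000) × 1.15% × 321/365 = €859.6644
18 November – 31 December 1997: 44 days, exemption €22,000 → (€113,000 − €22,000) × 1.15% × 44/365 = €126.1534
Total = €985.8178

€985.82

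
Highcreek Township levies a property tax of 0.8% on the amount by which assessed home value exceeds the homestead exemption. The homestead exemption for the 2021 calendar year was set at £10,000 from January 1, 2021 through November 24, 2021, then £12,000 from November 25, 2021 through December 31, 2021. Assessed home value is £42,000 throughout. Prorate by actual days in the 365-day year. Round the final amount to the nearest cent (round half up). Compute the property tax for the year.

£254.38

January 1 – November 24, 2021: 328 days, exemption £10,000 → (£42,000 − £10,000) × 0.8% × 328/365 = £230.0493
November 25 – December 31, 2021: 37 days, exemption £12,000 → (£42,000 − £12,000) × 0.8% × 37/365 = £24.3288
Total = £254.3781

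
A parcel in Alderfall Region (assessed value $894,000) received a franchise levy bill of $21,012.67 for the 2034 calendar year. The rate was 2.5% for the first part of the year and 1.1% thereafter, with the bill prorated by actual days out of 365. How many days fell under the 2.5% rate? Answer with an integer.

326 days

Let d = days at the first rate; then 365 − d days at the second rate.
$894,000 × [2.5%·d + 1.1%·(365−d)] / 365 = $21,012.67
Solving gives d = 326, so the new rate took effect on 23 Nov 2034.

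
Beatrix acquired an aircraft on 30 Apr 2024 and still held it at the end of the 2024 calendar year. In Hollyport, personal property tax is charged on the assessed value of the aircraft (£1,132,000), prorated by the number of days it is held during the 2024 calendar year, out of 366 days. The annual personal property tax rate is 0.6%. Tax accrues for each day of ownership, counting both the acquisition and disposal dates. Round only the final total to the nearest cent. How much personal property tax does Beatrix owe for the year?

£4,565.11

Days held (30 Apr – 31 Dec 2024): 246 out of 366
Tax = £1,132,000 × 0.6% × 246/366 = £4,565.1148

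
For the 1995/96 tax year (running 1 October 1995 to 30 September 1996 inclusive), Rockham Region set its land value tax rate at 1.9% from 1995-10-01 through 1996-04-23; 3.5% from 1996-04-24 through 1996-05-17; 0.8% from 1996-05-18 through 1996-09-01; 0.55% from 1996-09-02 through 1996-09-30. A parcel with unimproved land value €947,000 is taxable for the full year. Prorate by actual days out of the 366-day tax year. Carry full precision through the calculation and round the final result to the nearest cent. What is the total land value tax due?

€14,928.19

1995-10-01 to 1996-04-23: 206 days at 1.9% → €947,000 × 1.9% × 206/366 = €10,127.2077
1996-04-24 to 1996-05-17: 24 days at 3.5% → €947,000 × 3.5% × 24/366 = €2,173.4426
1996-05-18 to 1996-09-01: 107 days at 0.8% → €947,000 × 0.8% × 107/366 = €2,214.8415
1996-09-02 to 1996-09-30: 29 days at 0.55% → €947,000 × 0.55% × 29/366 = €412.6954
Total = €14,928.1872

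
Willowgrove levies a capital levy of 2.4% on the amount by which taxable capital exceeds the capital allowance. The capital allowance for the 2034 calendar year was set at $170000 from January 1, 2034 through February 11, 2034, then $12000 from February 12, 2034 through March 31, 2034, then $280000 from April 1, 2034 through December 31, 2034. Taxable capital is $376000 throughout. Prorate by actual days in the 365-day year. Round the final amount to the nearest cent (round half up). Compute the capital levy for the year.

$3453.63

January 1 – February 11, 2034: 42 days, exemption $170000 → ($376000 − $170000) × 2.4% × 42/365 = $568.8986
February 12 – March 31, 2034: 48 days, exemption $12000 → ($376000 − $12000) × 2.4% × 48/365 = $1148.8438
April 1 – December 31, 2034: 275 days, exemption $280000 → ($376000 − $280000) × 2.4% × 275/365 = $1735.8904
Total = $3453.6329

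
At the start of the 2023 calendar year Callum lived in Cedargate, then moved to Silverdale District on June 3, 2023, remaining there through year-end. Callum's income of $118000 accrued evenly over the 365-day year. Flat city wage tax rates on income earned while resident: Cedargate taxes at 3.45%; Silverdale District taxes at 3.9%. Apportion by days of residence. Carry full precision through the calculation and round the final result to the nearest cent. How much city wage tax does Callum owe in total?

$4379.42

Cedargate, January 1 – June 2, 2023: 153 days → $118000 × 3.45% × 153/365 = $1706.4740
Silverdale District, June 3 – December 31, 2023: 212 days → $118000 × 3.9% × 212/365 = $2672.9425
Total = $4379.4164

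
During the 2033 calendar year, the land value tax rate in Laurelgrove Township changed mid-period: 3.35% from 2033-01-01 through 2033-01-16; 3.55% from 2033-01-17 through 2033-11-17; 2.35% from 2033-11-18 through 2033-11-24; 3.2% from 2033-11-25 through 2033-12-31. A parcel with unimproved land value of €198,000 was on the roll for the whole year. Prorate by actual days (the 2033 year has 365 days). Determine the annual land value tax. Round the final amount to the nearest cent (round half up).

2033-01-01 to 2033-01-16: 16 days at 3.35% → €198,000 × 3.35% × 16/365 = €290.7616
2033-01-17 to 2033-11-17: 305 days at 3.55% → €198,000 × 3.55% × 305/365 = €5,873.5479
2033-11-18 to 2033-11-24: 7 days at 2.35% → €198,000 × 2.35% × 7/365 = €89.2356
2033-11-25 to 2033-12-31: 37 days at 3.2% → €198,000 × 3.2% × 37/365 = €642.2795
Total = €6,895.8247

€6,895.82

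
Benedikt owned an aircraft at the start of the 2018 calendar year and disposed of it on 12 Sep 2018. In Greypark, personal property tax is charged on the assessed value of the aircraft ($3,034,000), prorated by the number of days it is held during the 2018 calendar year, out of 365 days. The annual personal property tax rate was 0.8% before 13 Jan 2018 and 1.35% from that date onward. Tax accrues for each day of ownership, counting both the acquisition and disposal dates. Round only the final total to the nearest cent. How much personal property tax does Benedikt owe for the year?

$28,066.58

1 Jan – 12 Jan 2018: 12 days at 0.8% → $3,034,000 × 0.8% × 12/365 = $797.9836
13 Jan – 12 Sep 2018: 243 days at 1.35% → $3,034,000 × 1.35% × 243/365 = $27,268.5945
Total = $28,066.5781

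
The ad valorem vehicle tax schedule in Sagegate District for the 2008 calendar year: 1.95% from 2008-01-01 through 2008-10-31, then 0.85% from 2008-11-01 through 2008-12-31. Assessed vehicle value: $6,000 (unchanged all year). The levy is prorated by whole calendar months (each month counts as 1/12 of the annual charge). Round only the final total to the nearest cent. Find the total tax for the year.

2008-01-01 to 2008-10-31: 10 months at 1.95% → $6,000 × 1.95% × 10/12 = $97.5000
2008-11-01 to 2008-12-31: 2 months at 0.85% → $6,000 × 0.85% × 2/12 = $8.5000
Total = $106.0000

$106.00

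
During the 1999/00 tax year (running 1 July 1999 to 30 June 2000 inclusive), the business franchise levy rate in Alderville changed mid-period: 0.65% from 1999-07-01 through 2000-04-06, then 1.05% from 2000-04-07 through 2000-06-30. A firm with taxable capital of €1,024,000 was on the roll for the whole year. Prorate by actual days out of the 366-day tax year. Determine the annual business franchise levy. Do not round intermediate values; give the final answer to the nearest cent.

€7,607.26

1999-07-01 to 2000-04-06: 281 days at 0.65% → €1,024,000 × 0.65% × 281/366 = €5,110.2077
2000-04-07 to 2000-06-30: 85 days at 1.05% → €1,024,000 × 1.05% × 85/366 = €2,497.0492
Total = €7,607.2568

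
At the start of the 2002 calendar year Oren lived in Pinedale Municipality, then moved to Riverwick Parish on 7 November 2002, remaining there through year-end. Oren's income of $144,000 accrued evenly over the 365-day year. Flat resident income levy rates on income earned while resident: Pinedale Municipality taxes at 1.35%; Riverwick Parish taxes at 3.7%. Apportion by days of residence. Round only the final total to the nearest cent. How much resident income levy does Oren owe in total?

Pinedale Municipality, 1 January – 6 November 2002: 310 days → $144,000 × 1.35% × 310/365 = $1,651.0685
Riverwick Parish, 7 November – 31 December 2002: 55 days → $144,000 × 3.7% × 55/365 = $802.8493
Total = $2,453.9178

$2,453.92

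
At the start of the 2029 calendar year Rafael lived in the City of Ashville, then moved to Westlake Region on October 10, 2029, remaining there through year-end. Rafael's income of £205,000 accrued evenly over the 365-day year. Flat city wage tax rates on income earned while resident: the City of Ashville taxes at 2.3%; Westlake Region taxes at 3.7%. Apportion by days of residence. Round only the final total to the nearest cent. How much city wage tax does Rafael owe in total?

£5,367.63

The City of Ashville, January 1 – October 9, 2029: 282 days → £205,000 × 2.3% × 282/365 = £3,642.8219
Westlake Region, October 10 – December 31, 2029: 83 days → £205,000 × 3.7% × 83/365 = £1,724.8082
Total = £5,367.6301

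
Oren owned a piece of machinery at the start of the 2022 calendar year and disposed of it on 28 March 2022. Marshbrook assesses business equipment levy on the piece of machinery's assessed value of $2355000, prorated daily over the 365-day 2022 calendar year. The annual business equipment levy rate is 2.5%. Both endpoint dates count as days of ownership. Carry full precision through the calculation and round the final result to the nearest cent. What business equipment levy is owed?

$14033.22

Days held (1 January – 28 March 2022): 87 out of 365
Tax = $2355000 × 2.5% × 87/365 = $14033.2192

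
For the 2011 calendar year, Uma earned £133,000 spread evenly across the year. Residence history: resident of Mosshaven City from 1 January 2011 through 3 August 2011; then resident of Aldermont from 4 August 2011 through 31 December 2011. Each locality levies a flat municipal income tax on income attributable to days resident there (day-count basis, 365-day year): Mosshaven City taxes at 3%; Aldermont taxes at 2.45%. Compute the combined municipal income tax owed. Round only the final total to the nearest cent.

£3,689.38

Mosshaven City, 1 January – 3 August 2011: 215 days → £133,000 × 3% × 215/365 = £2,350.2740
Aldermont, 4 August – 31 December 2011: 150 days → £133,000 × 2.45% × 150/365 = £1,339.1096
Total = £3,689.3836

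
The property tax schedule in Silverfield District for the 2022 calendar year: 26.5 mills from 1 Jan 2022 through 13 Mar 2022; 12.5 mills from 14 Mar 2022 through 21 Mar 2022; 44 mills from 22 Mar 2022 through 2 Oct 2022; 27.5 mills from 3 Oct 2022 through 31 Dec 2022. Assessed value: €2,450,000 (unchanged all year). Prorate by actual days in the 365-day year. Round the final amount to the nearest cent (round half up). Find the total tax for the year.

€87,683.15

1 Jan – 13 Mar 2022: 72 days at 26.5 mills → €2,450,000 × 2.65% × 72/365 = €12,807.1233
14 Mar – 21 Mar 2022: 8 days at 12.5 mills → €2,450,000 × 1.25% × 8/365 = €671.2329
22 Mar – 2 Oct 2022: 195 days at 44 mills → €2,450,000 × 4.4% × 195/365 = €57,591.7808
3 Oct – 31 Dec 2022: 90 days at 27.5 mills → €2,450,000 × 2.75% × 90/365 = €16,613.0137
Total = €87,683.1507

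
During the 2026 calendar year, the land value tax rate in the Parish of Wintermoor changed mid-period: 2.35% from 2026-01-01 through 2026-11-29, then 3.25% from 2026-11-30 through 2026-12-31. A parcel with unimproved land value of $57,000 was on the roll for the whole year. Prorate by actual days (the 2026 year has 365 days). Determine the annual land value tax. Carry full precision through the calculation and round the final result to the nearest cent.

2026-01-01 to 2026-11-29: 333 days at 2.35% → $57,000 × 2.35% × 333/365 = $1,222.0644
2026-11-30 to 2026-12-31: 32 days at 3.25% → $57,000 × 3.25% × 32/365 = $162.4110
Total = $1,384.4753

$1,384.48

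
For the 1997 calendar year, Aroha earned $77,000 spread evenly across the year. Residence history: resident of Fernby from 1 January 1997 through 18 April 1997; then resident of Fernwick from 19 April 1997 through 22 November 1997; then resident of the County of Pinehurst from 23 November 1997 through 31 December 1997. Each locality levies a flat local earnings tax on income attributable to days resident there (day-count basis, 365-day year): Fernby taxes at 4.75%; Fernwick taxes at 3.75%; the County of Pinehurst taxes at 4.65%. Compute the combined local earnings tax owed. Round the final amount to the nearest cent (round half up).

Fernby, 1 January – 18 April 1997: 108 days → $77,000 × 4.75% × 108/365 = $1,082.2192
Fernwick, 19 April – 22 November 1997: 218 days → $77,000 × 3.75% × 218/365 = $1,724.5890
The County of Pinehurst, 23 November – 31 December 1997: 39 days → $77,000 × 4.65% × 39/365 = $382.5740
Total = $3,189.3822

$3,189.38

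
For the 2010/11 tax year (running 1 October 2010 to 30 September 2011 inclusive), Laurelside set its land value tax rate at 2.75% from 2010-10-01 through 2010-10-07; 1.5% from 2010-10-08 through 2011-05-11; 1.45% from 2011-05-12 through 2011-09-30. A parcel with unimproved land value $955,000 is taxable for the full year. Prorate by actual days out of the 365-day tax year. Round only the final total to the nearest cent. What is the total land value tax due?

2010-10-01 to 2010-10-07: 7 days at 2.75% → $955,000 × 2.75% × 7/365 = $503.6644
2010-10-08 to 2011-05-11: 216 days at 1.5% → $955,000 × 1.5% × 216/365 = $8,477.2603
2011-05-12 to 2011-09-30: 142 days at 1.45% → $955,000 × 1.45% × 142/365 = $5,387.2466
Total = $14,368.1712

$14,368.17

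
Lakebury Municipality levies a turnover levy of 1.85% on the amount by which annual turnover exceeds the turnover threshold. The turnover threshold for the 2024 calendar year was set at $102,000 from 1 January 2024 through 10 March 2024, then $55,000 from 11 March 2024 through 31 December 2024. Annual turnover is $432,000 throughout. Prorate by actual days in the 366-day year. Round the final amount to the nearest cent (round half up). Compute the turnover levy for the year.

1 January – 10 March 2024: 70 days, exemption $102,000 → ($432,000 − $102,000) × 1.85% × 70/366 = $1,167.6230
11 March – 31 December 2024: 296 days, exemption $55,000 → ($432,000 − $55,000) × 1.85% × 296/366 = $5,640.5792
Total = $6,808.2022

$6,808.20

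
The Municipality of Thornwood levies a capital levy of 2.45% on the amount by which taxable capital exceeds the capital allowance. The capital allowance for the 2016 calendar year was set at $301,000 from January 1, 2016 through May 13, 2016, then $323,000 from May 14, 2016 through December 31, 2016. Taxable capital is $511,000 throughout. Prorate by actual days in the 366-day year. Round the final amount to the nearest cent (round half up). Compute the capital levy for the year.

January 1 – May 13, 2016: 134 days, exemption $301,000 → ($511,000 − $301,000) × 2.45% × 134/366 = $1,883.6885
May 14 – December 31, 2016: 232 days, exemption $323,000 → ($511,000 − $323,000) × 2.45% × 232/366 = $2,919.6503
Total = $4,803.3388

$4,803.34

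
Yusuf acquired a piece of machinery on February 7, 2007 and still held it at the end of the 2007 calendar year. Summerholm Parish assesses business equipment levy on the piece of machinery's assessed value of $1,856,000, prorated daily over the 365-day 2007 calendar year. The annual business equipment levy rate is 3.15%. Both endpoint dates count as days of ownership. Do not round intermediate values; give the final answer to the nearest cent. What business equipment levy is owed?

$52,537.51

Days held (February 7 – December 31, 2007): 328 out of 365
Tax = $1,856,000 × 3.15% × 328/365 = $52,537.5123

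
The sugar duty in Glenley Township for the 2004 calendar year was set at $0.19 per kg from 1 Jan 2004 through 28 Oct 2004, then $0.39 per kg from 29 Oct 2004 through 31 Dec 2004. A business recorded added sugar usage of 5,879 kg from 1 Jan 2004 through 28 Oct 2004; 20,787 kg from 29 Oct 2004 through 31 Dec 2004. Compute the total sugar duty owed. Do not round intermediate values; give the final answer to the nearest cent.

1 Jan – 28 Oct 2004: 5,879 kg at $0.19/kg → $1,117.01
29 Oct – 31 Dec 2004: 20,787 kg at $0.39/kg → $8,106.93

$9,223.94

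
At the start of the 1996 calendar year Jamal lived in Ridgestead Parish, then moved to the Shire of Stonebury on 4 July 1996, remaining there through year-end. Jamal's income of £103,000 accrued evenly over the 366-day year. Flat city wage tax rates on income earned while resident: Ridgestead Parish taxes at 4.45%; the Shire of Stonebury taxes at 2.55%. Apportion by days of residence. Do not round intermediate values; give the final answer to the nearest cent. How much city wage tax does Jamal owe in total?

Ridgestead Parish, 1 January – 3 July 1996: 185 days → £103,000 × 4.45% × 185/366 = £2,316.7964
The Shire of Stonebury, 4 July – 31 December 1996: 181 days → £103,000 × 2.55% × 181/366 = £1,298.8975
Total = £3,615.6940

£3,615.69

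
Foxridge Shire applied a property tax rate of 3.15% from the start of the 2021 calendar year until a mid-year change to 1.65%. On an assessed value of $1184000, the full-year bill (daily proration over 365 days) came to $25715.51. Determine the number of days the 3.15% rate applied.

127 days

Let d = days at the first rate; then 365 − d days at the second rate.
$1184000 × [3.15%·d + 1.65%·(365−d)] / 365 = $25715.51
Solving gives d = 127, so the new rate took effect on 8 May 2021.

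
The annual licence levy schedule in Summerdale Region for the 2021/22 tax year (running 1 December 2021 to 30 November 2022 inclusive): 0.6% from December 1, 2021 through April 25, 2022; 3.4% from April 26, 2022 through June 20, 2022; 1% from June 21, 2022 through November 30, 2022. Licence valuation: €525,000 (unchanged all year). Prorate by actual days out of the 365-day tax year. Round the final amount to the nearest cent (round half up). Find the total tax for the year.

€6,343.15

December 1, 2021 – April 25, 2022: 146 days at 0.6% → €525,000 × 0.6% × 146/365 = €1,260.0000
April 26 – June 20, 2022: 56 days at 3.4% → €525,000 × 3.4% × 56/365 = €2,738.6301
June 21 – November 30, 2022: 163 days at 1% → €525,000 × 1% × 163/365 = €2,344.5205
Total = €6,343.1507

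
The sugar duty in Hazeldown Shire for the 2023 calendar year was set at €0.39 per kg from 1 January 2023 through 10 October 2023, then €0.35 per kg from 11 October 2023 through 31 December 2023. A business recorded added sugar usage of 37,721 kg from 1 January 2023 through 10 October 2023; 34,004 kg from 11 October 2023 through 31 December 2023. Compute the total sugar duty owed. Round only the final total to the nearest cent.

€26,612.59

1 January – 10 October 2023: 37,721 kg at €0.39/kg → €14,711.19
11 October – 31 December 2023: 34,004 kg at €0.35/kg → €11,901.40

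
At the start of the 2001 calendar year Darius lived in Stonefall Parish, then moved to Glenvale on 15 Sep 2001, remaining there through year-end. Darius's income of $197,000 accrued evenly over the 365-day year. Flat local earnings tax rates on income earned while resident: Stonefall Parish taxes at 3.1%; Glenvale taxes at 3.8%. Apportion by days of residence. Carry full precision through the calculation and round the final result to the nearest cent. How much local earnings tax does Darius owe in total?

Stonefall Parish, 1 Jan – 14 Sep 2001: 257 days → $197,000 × 3.1% × 257/365 = $4,299.9973
Glenvale, 15 Sep – 31 Dec 2001: 108 days → $197,000 × 3.8% × 108/365 = $2,215.0356
Total = $6,515.0329

$6,515.03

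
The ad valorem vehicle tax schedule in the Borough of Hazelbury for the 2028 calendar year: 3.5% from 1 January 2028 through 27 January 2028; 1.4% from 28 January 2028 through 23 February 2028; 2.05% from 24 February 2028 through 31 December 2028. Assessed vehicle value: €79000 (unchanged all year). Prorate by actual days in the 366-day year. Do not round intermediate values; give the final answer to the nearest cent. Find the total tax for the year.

1 January – 27 January 2028: 27 days at 3.5% → €79000 × 3.5% × 27/366 = €203.9754
28 January – 23 February 2028: 27 days at 1.4% → €79000 × 1.4% × 27/366 = €81.5902
24 February – 31 December 2028: 312 days at 2.05% → €79000 × 2.05% × 312/366 = €1380.5574
Total = €1666.1230

€1666.12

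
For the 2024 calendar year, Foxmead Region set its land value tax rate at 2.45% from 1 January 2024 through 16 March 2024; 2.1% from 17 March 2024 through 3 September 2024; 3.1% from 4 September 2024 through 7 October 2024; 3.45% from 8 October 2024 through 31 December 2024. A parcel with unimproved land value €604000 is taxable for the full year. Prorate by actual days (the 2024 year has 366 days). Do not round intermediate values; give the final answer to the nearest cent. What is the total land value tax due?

€15577.75

1 January – 16 March 2024: 76 days at 2.45% → €604000 × 2.45% × 76/366 = €3072.8087
17 March – 3 September 2024: 171 days at 2.1% → €604000 × 2.1% × 171/366 = €5926.1311
4 September – 7 October 2024: 34 days at 3.1% → €604000 × 3.1% × 34/366 = €1739.3880
8 October – 31 December 2024: 85 days at 3.45% → €604000 × 3.45% × 85/366 = €4839.4262
Total = €15577.7541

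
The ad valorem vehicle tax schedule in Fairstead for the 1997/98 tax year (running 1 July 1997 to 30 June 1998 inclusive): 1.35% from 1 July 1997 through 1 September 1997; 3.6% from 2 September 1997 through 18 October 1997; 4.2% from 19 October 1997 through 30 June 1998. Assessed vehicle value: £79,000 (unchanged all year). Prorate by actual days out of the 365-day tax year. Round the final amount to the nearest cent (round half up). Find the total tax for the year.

1 July – 1 September 1997: 63 days at 1.35% → £79,000 × 1.35% × 63/365 = £184.0808
2 September – 18 October 1997: 47 days at 3.6% → £79,000 × 3.6% × 47/365 = £366.2137
19 October 1997 – 30 June 1998: 255 days at 4.2% → £79,000 × 4.2% × 255/365 = £2,318.0548
Total = £2,868.3493

£2,868.35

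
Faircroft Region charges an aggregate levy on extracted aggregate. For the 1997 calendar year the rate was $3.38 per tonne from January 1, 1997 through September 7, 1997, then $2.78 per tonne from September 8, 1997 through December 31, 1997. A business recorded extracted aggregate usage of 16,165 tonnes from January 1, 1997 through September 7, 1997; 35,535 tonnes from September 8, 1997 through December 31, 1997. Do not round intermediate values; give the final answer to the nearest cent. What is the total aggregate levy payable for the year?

$153,425.00

January 1 – September 7, 1997: 16,165 tonnes at $3.38/tonne → $54,637.70
September 8 – December 31, 1997: 35,535 tonnes at $2.78/tonne → $98,787.30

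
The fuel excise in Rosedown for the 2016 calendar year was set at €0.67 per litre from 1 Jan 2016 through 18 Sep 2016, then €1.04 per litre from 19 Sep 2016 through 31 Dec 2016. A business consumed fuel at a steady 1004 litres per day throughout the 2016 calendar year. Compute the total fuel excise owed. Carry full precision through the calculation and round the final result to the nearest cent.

1 Jan – 18 Sep 2016: 262 days × 1004 litres/day = 263,048 litres at €0.67/litre → €176242.16
19 Sep – 31 Dec 2016: 104 days × 1004 litres/day = 104,416 litres at €1.04/litre → €108592.64

€284834.80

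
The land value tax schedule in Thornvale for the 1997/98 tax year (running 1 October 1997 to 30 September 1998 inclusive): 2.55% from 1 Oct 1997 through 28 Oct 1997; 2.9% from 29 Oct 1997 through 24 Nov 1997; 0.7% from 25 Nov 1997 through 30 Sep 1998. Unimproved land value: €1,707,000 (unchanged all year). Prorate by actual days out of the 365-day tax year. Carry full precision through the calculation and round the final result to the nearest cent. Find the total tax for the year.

€17,149.50

1 Oct – 28 Oct 1997: 28 days at 2.55% → €1,707,000 × 2.55% × 28/365 = €3,339.1726
29 Oct – 24 Nov 1997: 27 days at 2.9% → €1,707,000 × 2.9% × 27/365 = €3,661.8658
25 Nov 1997 – 30 Sep 1998: 310 days at 0.7% → €1,707,000 × 0.7% × 310/365 = €10,148.4658
Total = €17,149.5041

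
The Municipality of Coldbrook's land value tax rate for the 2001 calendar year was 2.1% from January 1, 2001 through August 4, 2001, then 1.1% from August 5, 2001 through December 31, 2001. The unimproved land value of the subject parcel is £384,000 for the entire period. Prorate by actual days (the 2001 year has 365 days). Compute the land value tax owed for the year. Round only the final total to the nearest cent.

£6,496.44

January 1 – August 4, 2001: 216 days at 2.1% → £384,000 × 2.1% × 216/365 = £4,772.1205
August 5 – December 31, 2001: 149 days at 1.1% → £384,000 × 1.1% × 149/365 = £1,724.3178
Total = £6,496.4384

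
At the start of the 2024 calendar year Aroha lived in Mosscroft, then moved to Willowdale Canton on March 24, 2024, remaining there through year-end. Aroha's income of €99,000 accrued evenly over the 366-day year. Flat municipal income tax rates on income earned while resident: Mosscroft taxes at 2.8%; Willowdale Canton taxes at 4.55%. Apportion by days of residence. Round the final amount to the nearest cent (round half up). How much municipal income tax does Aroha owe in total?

€4,111.61

Mosscroft, January 1 – March 23, 2024: 83 days → €99,000 × 2.8% × 83/366 = €628.6230
Willowdale Canton, March 24 – December 31, 2024: 283 days → €99,000 × 4.55% × 283/366 = €3,482.9877
Total = €4,111.6107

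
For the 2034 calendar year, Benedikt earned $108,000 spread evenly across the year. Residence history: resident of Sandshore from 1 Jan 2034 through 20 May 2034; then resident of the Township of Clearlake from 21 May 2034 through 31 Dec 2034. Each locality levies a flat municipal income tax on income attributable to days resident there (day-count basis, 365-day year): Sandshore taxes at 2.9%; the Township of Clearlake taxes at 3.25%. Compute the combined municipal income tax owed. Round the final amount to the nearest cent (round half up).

$3,365.01

Sandshore, 1 Jan – 20 May 2034: 140 days → $108,000 × 2.9% × 140/365 = $1,201.3151
The Township of Clearlake, 21 May – 31 Dec 2034: 225 days → $108,000 × 3.25% × 225/365 = $2,163.6986
Total = $3,365.0137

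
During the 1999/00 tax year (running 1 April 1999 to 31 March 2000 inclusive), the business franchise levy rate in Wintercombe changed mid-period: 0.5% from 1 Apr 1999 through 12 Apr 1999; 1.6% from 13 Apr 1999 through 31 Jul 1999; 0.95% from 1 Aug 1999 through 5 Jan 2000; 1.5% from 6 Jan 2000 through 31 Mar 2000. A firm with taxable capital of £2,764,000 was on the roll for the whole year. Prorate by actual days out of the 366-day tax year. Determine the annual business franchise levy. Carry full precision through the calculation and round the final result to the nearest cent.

1 Apr – 12 Apr 1999: 12 days at 0.5% → £2,764,000 × 0.5% × 12/366 = £453.1148
13 Apr – 31 Jul 1999: 110 days at 1.6% → £2,764,000 × 1.6% × 110/366 = £13,291.3661
1 Aug 1999 – 5 Jan 2000: 158 days at 0.95% → £2,764,000 × 0.95% × 158/366 = £11,335.4208
6 Jan – 31 Mar 2000: 86 days at 1.5% → £2,764,000 × 1.5% × 86/366 = £9,741.9672
Total = £34,821.8689

£34,821.87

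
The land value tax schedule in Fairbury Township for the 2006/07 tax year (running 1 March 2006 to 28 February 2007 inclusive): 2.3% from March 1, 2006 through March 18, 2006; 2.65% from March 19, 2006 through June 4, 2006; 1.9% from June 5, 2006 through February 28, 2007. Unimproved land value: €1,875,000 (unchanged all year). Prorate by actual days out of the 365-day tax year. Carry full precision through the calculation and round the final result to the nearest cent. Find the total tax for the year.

March 1 – March 18, 2006: 18 days at 2.3% → €1,875,000 × 2.3% × 18/365 = €2,126.7123
March 19 – June 4, 2006: 78 days at 2.65% → €1,875,000 × 2.65% × 78/365 = €10,618.1507
June 5, 2006 – February 28, 2007: 269 days at 1.9% → €1,875,000 × 1.9% × 269/365 = €26,255.1370
Total = €39,000.0000

€39,000.00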